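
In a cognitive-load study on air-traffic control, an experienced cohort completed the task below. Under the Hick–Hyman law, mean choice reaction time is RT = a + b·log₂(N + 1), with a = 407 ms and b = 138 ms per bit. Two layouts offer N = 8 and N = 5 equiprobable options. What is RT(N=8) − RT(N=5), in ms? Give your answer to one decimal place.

80.7

RT(8) = 407 + 138·log₂(9) = 407 + 138·3.1699 = 844.4462 ms.
RT(5) = 407 + 138·log₂(6) = 407 + 138·2.5850 = 763.7300 ms.
Difference = 844.4462 − 763.7300 = 80.7162 ≈ 80.7 ms.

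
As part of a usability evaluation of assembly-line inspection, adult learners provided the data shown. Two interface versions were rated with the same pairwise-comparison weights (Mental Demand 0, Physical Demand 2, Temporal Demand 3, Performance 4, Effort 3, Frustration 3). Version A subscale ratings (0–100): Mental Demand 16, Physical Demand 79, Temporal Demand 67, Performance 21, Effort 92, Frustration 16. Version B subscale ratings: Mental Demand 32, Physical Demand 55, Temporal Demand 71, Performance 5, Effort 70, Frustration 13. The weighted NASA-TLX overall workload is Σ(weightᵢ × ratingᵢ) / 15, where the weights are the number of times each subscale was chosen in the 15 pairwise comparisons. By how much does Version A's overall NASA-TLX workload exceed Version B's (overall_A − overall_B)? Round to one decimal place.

11.7

Version A weighted sum = 0·16 + 2·79 + 3·67 + 4·21 + 3·92 + 3·16 = 0 + 158 + 201 + 84 + 276 + 48 = 767; overall_A = 767/15 = 51.1333.
Version B weighted sum = 0·32 + 2·55 + 3·71 + 4·5 + 3·70 + 3·13 = 0 + 110 + 213 + 20 + 210 + 39 = 592; overall_B = 592/15 = 39.4667.
Difference = 51.1333 − 39.4667 = 11.6666 ≈ 11.7.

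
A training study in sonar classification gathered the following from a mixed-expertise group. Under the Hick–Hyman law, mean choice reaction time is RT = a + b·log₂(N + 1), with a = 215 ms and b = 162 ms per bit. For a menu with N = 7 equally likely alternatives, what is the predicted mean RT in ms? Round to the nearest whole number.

701

log₂(7 + 1) = log₂(8) = 3.0000.
RT = 215 + 162 × 3.0000 = 215 + 486.0000 = 701.0000 ms.
≈ 701 ms.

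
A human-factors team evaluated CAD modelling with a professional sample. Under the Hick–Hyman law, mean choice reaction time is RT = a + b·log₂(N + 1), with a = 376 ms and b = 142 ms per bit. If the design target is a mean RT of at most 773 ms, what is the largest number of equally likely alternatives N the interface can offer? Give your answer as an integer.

Set 376 + 142·log₂(N + 1) ≤ 773.
log₂(N + 1) ≤ (773 − 376) / 142 = 2.7958.
N + 1 ≤ 2^2.7958 = 6.9442.
N ≤ 5.9442, so the largest integer N is 5.

5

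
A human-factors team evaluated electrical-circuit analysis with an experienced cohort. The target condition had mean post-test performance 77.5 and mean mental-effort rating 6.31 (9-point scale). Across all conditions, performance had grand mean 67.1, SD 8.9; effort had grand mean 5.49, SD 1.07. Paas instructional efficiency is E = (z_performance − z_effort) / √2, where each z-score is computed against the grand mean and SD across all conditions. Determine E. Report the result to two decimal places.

0.28

z_performance = (77.5 − 67.1) / 8.9 = 10.4000 / 8.9 = 1.1685.
z_effort = (6.31 − 5.49) / 1.07 = 0.8200 / 1.07 = 0.7664.
z_P − z_E = 1.1685 − 0.7664 = 0.4021.
E = 0.4021 / √2 = 0.4021 / 1.41421 = 0.2843 ≈ 0.28.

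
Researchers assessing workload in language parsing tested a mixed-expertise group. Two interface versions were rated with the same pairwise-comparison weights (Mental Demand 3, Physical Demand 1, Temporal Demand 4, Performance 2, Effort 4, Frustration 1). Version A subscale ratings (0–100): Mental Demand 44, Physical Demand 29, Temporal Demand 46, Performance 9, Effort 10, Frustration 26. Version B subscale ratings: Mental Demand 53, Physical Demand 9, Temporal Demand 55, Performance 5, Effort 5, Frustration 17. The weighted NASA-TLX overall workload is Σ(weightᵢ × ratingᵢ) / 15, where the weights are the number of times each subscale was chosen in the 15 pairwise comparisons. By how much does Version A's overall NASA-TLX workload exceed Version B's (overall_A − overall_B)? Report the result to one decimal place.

Version A weighted sum = 3·44 + 1·29 + 4·46 + 2·9 + 4·10 + 1·26 = 132 + 29 + 184 + 18 + 40 + 26 = 429; overall_A = 429/15 = 28.6000.
Version B weighted sum = 3·53 + 1·9 + 4·55 + 2·5 + 4·5 + 1·17 = 159 + 9 + 220 + 10 + 20 + 17 = 435; overall_B = 435/15 = 29.0000.
Difference = 28.6000 − 29.0000 = -0.4000 ≈ -0.4.

-0.4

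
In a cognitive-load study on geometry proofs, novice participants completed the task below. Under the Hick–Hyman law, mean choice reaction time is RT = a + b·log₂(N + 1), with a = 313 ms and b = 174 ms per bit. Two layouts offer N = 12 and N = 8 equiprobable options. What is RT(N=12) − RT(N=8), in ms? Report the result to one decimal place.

RT(12) = 313 + 174·log₂(13) = 313 + 174·3.7004 = 956.8696 ms.
RT(8) = 313 + 174·log₂(9) = 313 + 174·3.1699 = 864.5626 ms.
Difference = 956.8696 − 864.5626 = 92.3070 ≈ 92.3 ms.

92.3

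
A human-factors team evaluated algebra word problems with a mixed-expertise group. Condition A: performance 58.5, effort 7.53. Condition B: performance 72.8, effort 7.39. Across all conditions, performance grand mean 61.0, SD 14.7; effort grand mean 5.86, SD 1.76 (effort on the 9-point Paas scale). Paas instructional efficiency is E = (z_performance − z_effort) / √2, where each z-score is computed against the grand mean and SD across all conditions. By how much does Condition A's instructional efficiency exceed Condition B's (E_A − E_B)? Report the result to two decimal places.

-0.74

Condition A: z_P = (58.5 − 61.0)/14.7 = -0.1701; z_E = (7.53 − 5.86)/1.76 = 0.9489; E_A = (-0.1701 − 0.9489)/√2 = -0.7913.
Condition B: z_P = (72.8 − 61.0)/14.7 = 0.8027; z_E = (7.39 − 5.86)/1.76 = 0.8693; E_B = (0.8027 − 0.8693)/√2 = -0.0471.
E_A − E_B = -0.7913 − (-0.0471) = -0.7442 ≈ -0.74.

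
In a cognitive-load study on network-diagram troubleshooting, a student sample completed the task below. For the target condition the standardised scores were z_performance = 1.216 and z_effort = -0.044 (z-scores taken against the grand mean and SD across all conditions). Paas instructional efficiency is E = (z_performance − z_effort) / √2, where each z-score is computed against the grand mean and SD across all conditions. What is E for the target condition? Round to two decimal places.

0.89

z_P − z_E = 1.216 − (-0.044) = 1.2600.
E = 1.2600 / √2 = 1.2600 / 1.41421 = 0.8910 ≈ 0.89.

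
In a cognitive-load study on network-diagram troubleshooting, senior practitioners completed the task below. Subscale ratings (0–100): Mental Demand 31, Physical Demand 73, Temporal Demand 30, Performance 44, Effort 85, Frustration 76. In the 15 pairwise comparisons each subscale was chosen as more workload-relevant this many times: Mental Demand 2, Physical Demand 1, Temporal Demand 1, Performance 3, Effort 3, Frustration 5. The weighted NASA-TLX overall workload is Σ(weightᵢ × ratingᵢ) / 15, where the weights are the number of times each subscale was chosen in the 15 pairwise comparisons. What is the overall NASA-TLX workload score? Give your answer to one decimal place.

62.1

The tallies are the weights (they sum to 15).
Weighted sum = 2·31 + 1·73 + 1·30 + 3·44 + 3·85 + 5·76
            = 62 + 73 + 30 + 132 + 255 + 380 = 932.
Overall workload = 932 / 15 = 62.1333 ≈ 62.1.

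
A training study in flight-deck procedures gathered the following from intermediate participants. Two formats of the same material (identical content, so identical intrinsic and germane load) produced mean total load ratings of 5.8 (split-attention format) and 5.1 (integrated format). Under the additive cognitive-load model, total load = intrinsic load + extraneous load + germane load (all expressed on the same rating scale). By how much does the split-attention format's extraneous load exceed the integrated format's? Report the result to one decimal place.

0.7

Intrinsic and germane load are equal across formats, so the difference in total load equals the difference in extraneous load.
Extraneous-load difference = 5.8 − 5.1 = 0.7.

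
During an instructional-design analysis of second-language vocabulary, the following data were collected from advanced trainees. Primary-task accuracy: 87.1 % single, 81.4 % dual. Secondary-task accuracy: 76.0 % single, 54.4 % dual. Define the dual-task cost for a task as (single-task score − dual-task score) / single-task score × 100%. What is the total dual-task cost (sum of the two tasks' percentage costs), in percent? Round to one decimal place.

Primary cost = (87.1 − 81.4) / 87.1 × 100% = 6.5442%.
Secondary cost = (76.0 − 54.4) / 76.0 × 100% = 28.4211%.
Total = 6.5442% + 28.4211% = 34.9653% ≈ 35.0%.

35.0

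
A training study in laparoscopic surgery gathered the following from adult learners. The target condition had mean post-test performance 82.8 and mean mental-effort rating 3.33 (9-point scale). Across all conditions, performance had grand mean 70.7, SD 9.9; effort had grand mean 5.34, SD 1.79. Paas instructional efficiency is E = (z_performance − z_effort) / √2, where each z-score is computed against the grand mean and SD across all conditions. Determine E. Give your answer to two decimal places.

1.66

z_performance = (82.8 − 70.7) / 9.9 = 12.1000 / 9.9 = 1.2222.
z_effort = (3.33 − 5.34) / 1.79 = -2.0100 / 1.79 = -1.1229.
z_P − z_E = 1.2222 − (-1.1229) = 2.3451.
E = 2.3451 / √2 = 2.3451 / 1.41421 = 1.6582 ≈ 1.66.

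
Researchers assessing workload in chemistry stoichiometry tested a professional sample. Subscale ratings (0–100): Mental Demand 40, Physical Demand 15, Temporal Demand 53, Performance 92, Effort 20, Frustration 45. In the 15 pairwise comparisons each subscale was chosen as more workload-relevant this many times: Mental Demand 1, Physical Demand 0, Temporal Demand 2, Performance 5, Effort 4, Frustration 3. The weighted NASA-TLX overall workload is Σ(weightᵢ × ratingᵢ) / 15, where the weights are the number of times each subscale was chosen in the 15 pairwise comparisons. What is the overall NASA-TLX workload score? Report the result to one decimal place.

54.7

The tallies are the weights (they sum to 15).
Weighted sum = 1·40 + 0·15 + 2·53 + 5·92 + 4·20 + 3·45
            = 40 + 0 + 106 + 460 + 80 + 135 = 821.
Overall workload = 821 / 15 = 54.7333 ≈ 54.7.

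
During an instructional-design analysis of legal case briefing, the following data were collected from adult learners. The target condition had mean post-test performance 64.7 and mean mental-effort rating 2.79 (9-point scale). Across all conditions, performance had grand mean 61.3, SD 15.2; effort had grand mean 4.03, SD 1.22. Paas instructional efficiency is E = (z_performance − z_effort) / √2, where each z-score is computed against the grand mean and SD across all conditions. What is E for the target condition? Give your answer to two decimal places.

z_performance = (64.7 − 61.3) / 15.2 = 3.4000 / 15.2 = 0.2237.
z_effort = (2.79 − 4.03) / 1.22 = -1.2400 / 1.22 = -1.0164.
z_P − z_E = 0.2237 − (-1.0164) = 1.2401.
E = 1.2401 / √2 = 1.2401 / 1.41421 = 0.8769 ≈ 0.88.

0.88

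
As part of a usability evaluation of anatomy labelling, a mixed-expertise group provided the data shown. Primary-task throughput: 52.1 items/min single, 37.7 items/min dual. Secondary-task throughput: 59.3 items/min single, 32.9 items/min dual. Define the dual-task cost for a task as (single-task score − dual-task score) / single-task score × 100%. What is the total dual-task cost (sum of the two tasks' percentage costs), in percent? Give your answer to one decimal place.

Primary cost = (52.1 − 37.7) / 52.1 × 100% = 27.6392%.
Secondary cost = (59.3 − 32.9) / 59.3 × 100% = 44.5194%.
Total = 27.6392% + 44.5194% = 72.1586% ≈ 72.2%.

72.2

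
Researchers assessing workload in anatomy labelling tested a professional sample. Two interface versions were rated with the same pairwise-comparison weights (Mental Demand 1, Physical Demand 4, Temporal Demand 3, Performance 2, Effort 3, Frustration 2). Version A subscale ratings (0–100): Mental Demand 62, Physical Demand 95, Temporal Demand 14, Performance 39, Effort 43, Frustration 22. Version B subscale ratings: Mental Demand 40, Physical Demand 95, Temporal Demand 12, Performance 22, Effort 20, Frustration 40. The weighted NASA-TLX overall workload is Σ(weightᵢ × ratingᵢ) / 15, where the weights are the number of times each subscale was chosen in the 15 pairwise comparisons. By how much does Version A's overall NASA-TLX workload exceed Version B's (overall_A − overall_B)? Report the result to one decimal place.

6.3

Version A weighted sum = 1·62 + 4·95 + 3·14 + 2·39 + 3·43 + 2·22 = 62 + 380 + 42 + 78 + 129 + 44 = 735; overall_A = 735/15 = 49.0000.
Version B weighted sum = 1·40 + 4·95 + 3·12 + 2·22 + 3·20 + 2·40 = 40 + 380 + 36 + 44 + 60 + 80 = 640; overall_B = 640/15 = 42.6667.
Difference = 49.0000 − 42.6667 = 6.3333 ≈ 6.3.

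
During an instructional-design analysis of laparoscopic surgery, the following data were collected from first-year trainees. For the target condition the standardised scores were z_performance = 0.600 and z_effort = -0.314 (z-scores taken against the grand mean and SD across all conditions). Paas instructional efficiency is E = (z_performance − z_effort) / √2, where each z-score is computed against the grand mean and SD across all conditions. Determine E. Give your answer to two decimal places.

0.65

z_P − z_E = 0.600 − (-0.314) = 0.9140.
E = 0.9140 / √2 = 0.9140 / 1.41421 = 0.6463 ≈ 0.65.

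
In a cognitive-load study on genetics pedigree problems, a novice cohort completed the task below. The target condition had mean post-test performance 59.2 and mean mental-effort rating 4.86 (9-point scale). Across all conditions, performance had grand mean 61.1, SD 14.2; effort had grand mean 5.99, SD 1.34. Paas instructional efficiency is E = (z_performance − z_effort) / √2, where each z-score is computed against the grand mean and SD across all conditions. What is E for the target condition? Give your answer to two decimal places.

0.50

z_performance = (59.2 − 61.1) / 14.2 = -1.9000 / 14.2 = -0.1338.
z_effort = (4.86 − 5.99) / 1.34 = -1.1300 / 1.34 = -0.8433.
z_P − z_E = -0.1338 − (-0.8433) = 0.7095.
E = 0.7095 / √2 = 0.7095 / 1.41421 = 0.5017 ≈ 0.50.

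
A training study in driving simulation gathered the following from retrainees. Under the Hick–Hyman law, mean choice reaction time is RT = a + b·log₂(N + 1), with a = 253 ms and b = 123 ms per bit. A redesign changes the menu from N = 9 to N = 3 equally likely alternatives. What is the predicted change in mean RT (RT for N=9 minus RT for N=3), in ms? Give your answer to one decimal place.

162.6

RT(9) = 253 + 123·log₂(10) = 253 + 123·3.3219 = 661.5937 ms.
RT(3) = 253 + 123·log₂(4) = 253 + 123·2.0000 = 499.0000 ms.
Difference = 661.5937 − 499.0000 = 162.5937 ≈ 162.6 ms.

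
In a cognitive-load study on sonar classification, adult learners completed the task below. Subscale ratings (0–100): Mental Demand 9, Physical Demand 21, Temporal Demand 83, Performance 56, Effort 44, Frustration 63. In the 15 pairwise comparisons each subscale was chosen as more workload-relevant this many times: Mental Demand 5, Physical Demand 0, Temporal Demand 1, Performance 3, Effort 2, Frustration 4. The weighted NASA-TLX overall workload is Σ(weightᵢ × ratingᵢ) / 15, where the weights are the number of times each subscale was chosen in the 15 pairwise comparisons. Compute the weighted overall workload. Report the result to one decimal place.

42.4

The tallies are the weights (they sum to 15).
Weighted sum = 5·9 + 0·21 + 1·83 + 3·56 + 2·44 + 4·63
            = 45 + 0 + 83 + 168 + 88 + 252 = 636.
Overall workload = 636 / 15 = 42.4000 ≈ 42.4.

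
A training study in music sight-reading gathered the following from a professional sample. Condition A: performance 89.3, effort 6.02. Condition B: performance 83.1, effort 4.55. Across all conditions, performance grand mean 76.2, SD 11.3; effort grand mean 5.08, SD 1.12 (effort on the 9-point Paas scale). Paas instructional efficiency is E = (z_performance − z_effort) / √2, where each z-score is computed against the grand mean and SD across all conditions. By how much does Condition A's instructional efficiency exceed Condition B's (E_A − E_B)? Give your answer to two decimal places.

Condition A: z_P = (89.3 − 76.2)/11.3 = 1.1593; z_E = (6.02 − 5.08)/1.12 = 0.8393; E_A = (1.1593 − 0.8393)/√2 = 0.2263.
Condition B: z_P = (83.1 − 76.2)/11.3 = 0.6106; z_E = (4.55 − 5.08)/1.12 = -0.4732; E_B = (0.6106 − (-0.4732))/√2 = 0.7664.
E_A − E_B = 0.2263 − 0.7664 = -0.5401 ≈ -0.54.

-0.54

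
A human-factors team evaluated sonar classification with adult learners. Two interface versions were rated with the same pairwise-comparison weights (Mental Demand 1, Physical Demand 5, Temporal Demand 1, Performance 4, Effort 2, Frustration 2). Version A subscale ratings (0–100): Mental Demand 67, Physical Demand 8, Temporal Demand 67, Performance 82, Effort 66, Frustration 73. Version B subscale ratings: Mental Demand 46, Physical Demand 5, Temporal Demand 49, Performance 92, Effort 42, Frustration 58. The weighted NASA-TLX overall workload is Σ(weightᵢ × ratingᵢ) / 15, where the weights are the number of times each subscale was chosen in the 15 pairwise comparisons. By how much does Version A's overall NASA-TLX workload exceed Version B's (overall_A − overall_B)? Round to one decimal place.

Version A weighted sum = 1·67 + 5·8 + 1·67 + 4·82 + 2·66 + 2·73 = 67 + 40 + 67 + 328 + 132 + 146 = 780; overall_A = 780/15 = 52.0000.
Version B weighted sum = 1·46 + 5·5 + 1·49 + 4·92 + 2·42 + 2·58 = 46 + 25 + 49 + 368 + 84 + 116 = 688; overall_B = 688/15 = 45.8667.
Difference = 52.0000 − 45.8667 = 6.1333 ≈ 6.1.

6.1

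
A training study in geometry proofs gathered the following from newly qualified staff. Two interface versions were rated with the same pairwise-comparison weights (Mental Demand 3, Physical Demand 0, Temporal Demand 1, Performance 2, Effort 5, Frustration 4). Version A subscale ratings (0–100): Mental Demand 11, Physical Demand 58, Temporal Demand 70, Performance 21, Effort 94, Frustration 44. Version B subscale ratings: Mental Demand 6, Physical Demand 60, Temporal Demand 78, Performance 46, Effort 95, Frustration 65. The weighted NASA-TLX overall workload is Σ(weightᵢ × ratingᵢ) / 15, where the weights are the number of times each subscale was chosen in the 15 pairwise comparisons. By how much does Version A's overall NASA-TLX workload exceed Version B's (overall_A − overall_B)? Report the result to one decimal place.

-8.8

Version A weighted sum = 3·11 + 0·58 + 1·70 + 2·21 + 5·94 + 4·44 = 33 + 0 + 70 + 42 + 470 + 176 = 791; overall_A = 791/15 = 52.7333.
Version B weighted sum = 3·6 + 0·60 + 1·78 + 2·46 + 5·95 + 4·65 = 18 + 0 + 78 + 92 + 475 + 260 = 923; overall_B = 923/15 = 61.5333.
Difference = 52.7333 − 61.5333 = -8.8000 ≈ -8.8.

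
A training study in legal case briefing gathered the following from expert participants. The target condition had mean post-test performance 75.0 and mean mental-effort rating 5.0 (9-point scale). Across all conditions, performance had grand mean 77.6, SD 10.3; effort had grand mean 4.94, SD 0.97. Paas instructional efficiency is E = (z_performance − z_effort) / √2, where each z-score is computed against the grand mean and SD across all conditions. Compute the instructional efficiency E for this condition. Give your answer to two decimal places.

-0.22

z_performance = (75.0 − 77.6) / 10.3 = -2.6000 / 10.3 = -0.2524.
z_effort = (5.0 − 4.94) / 0.97 = 0.0600 / 0.97 = 0.0619.
z_P − z_E = -0.2524 − 0.0619 = -0.3143.
E = -0.3143 / √2 = -0.3143 / 1.41421 = -0.2222 ≈ -0.22.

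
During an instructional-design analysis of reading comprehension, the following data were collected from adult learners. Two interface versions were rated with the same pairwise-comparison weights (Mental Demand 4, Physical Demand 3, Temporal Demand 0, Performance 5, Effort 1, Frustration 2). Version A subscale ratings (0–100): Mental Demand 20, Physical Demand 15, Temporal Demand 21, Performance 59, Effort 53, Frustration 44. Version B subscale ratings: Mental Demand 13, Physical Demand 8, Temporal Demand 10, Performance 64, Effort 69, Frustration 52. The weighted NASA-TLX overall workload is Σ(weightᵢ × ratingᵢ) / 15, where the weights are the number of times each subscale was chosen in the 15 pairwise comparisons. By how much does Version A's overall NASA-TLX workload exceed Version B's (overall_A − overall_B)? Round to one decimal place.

-0.5

Version A weighted sum = 4·20 + 3·15 + 0·21 + 5·59 + 1·53 + 2·44 = 80 + 45 + 0 + 295 + 53 + 88 = 561; overall_A = 561/15 = 37.4000.
Version B weighted sum = 4·13 + 3·8 + 0·10 + 5·64 + 1·69 + 2·52 = 52 + 24 + 0 + 320 + 69 + 104 = 569; overall_B = 569/15 = 37.9333.
Difference = 37.4000 − 37.9333 = -0.5333 ≈ -0.5.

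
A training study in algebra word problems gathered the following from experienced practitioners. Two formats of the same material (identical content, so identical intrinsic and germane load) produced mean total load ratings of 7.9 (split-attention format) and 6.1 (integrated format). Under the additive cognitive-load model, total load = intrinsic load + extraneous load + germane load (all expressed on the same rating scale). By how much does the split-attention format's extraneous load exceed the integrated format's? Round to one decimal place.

1.8

Intrinsic and germane load are equal across formats, so the difference in total load equals the difference in extraneous load.
Extraneous-load difference = 7.9 − 6.1 = 1.8.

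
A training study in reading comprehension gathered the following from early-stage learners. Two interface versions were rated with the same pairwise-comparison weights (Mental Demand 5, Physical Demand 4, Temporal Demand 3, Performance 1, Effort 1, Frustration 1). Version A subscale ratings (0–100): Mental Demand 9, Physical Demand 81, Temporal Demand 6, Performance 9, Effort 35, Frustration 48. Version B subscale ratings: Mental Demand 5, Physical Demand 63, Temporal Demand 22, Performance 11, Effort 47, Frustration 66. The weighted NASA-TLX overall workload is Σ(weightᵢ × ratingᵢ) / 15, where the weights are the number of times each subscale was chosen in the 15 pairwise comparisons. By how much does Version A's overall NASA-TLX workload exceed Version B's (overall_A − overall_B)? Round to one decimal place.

0.8

Version A weighted sum = 5·9 + 4·81 + 3·6 + 1·9 + 1·35 + 1·48 = 45 + 324 + 18 + 9 + 35 + 48 = 479; overall_A = 479/15 = 31.9333.
Version B weighted sum = 5·5 + 4·63 + 3·22 + 1·11 + 1·47 + 1·66 = 25 + 252 + 66 + 11 + 47 + 66 = 467; overall_B = 467/15 = 31.1333.
Difference = 31.9333 − 31.1333 = 0.8000 ≈ 0.8.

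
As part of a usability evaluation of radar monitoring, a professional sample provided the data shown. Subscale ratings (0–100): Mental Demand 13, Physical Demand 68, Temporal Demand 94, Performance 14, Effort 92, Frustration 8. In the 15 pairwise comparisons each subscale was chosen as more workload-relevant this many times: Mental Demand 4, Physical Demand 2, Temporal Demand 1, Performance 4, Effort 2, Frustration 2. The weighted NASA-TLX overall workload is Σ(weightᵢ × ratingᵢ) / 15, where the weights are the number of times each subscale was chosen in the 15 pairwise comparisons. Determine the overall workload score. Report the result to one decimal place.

35.9

The tallies are the weights (they sum to 15).
Weighted sum = 4·13 + 2·68 + 1·94 + 4·14 + 2·92 + 2·8
            = 52 + 136 + 94 + 56 + 184 + 16 = 538.
Overall workload = 538 / 15 = 35.8667 ≈ 35.9.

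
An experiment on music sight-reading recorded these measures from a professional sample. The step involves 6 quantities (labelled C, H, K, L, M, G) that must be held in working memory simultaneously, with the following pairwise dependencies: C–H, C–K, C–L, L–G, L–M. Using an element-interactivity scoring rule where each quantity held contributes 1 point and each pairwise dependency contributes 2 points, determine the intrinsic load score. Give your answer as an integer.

Count of quantities held simultaneously: 6.
Count of pairwise dependencies listed: 5.
Element contribution: 6 × 1 = 6.
Interaction contribution: 5 × 2 = 10.
Intrinsic load = 6 + 10 = 16.

16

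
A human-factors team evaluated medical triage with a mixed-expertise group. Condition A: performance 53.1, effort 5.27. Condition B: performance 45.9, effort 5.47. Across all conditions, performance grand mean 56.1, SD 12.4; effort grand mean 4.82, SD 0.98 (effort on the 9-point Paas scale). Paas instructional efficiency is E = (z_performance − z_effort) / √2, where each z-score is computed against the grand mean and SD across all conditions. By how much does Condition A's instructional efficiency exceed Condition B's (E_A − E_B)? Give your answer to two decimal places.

0.55

Condition A: z_P = (53.1 − 56.1)/12.4 = -0.2419; z_E = (5.27 − 4.82)/0.98 = 0.4592; E_A = (-0.2419 − 0.4592)/√2 = -0.4958.
Condition B: z_P = (45.9 − 56.1)/12.4 = -0.8226; z_E = (5.47 − 4.82)/0.98 = 0.6633; E_B = (-0.8226 − 0.6633)/√2 = -1.0507.
E_A − E_B = -0.4958 − (-1.0507) = 0.5549 ≈ 0.55.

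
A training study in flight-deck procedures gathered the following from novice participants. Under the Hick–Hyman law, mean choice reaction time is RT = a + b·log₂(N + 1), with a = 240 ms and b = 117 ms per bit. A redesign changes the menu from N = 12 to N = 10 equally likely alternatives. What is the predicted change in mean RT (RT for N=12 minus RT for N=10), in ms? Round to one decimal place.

RT(12) = 240 + 117·log₂(13) = 240 + 117·3.7004 = 672.9468 ms.
RT(10) = 240 + 117·log₂(11) = 240 + 117·3.4594 = 644.7498 ms.
Difference = 672.9468 − 644.7498 = 28.1970 ≈ 28.2 ms.

28.2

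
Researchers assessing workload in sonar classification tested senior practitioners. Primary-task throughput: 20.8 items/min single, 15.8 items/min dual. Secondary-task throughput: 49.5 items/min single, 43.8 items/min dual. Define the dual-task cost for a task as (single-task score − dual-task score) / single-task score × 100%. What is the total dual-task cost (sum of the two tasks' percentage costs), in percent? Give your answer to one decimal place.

Primary cost = (20.8 − 15.8) / 20.8 × 100% = 24.0385%.
Secondary cost = (49.5 − 43.8) / 49.5 × 100% = 11.5152%.
Total = 24.0385% + 11.5152% = 35.5537% ≈ 35.6%.

35.6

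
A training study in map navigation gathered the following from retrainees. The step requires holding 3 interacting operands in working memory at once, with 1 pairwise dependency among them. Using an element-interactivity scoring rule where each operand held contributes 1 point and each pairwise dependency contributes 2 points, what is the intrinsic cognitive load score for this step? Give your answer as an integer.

Element contribution: 3 × 1 = 3.
Interaction contribution: 1 × 2 = 2.
Intrinsic load = 3 + 2 = 5.

5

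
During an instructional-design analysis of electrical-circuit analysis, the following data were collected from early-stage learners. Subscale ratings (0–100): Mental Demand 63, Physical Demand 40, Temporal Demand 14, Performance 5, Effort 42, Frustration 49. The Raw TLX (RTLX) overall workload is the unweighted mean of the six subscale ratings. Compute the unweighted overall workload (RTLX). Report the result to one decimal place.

Sum of ratings = 63 + 40 + 14 + 5 + 42 + 49 = 213.
RTLX = 213 / 6 = 35.5000 ≈ 35.5.

35.5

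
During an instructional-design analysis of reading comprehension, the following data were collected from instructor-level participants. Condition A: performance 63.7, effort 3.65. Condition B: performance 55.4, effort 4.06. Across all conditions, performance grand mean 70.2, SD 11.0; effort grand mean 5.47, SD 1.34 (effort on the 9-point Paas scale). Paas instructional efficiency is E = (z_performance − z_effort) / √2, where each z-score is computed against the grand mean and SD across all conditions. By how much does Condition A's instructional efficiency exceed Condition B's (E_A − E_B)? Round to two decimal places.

0.75

Condition A: z_P = (63.7 − 70.2)/11.0 = -0.5909; z_E = (3.65 − 5.47)/1.34 = -1.3582; E_A = (-0.5909 − (-1.3582))/√2 = 0.5426.
Condition B: z_P = (55.4 − 70.2)/11.0 = -1.3455; z_E = (4.06 − 5.47)/1.34 = -1.0522; E_B = (-1.3455 − (-1.0522))/√2 = -0.2074.
E_A − E_B = 0.5426 − (-0.2074) = 0.7500 ≈ 0.75.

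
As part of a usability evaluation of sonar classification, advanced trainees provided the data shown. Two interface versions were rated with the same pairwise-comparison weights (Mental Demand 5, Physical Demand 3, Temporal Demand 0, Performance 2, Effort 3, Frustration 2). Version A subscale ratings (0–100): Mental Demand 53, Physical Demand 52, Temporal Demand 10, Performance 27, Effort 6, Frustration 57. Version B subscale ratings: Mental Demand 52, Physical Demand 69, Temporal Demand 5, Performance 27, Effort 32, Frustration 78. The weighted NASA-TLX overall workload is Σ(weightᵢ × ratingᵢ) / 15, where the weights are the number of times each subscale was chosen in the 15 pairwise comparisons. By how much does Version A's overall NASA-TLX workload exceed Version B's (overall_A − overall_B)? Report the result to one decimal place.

-11.1

Version A weighted sum = 5·53 + 3·52 + 0·10 + 2·27 + 3·6 + 2·57 = 265 + 156 + 0 + 54 + 18 + 114 = 607; overall_A = 607/15 = 40.4667.
Version B weighted sum = 5·52 + 3·69 + 0·5 + 2·27 + 3·32 + 2·78 = 260 + 207 + 0 + 54 + 96 + 156 = 773; overall_B = 773/15 = 51.5333.
Difference = 40.4667 − 51.5333 = -11.0666 ≈ -11.1.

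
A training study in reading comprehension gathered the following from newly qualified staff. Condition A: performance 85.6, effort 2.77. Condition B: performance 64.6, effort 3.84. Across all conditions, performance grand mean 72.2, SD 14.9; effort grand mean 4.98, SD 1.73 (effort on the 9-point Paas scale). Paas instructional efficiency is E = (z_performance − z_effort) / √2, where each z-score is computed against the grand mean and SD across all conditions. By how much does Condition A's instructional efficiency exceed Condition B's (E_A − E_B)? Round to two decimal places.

Condition A: z_P = (85.6 − 72.2)/14.9 = 0.8993; z_E = (2.77 − 4.98)/1.73 = -1.2775; E_A = (0.8993 − (-1.2775))/√2 = 1.5392.
Condition B: z_P = (64.6 − 72.2)/14.9 = -0.5101; z_E = (3.84 − 4.98)/1.73 = -0.6590; E_B = (-0.5101 − (-0.6590))/√2 = 0.1053.
E_A − E_B = 1.5392 − 0.1053 = 1.4339 ≈ 1.43.

1.43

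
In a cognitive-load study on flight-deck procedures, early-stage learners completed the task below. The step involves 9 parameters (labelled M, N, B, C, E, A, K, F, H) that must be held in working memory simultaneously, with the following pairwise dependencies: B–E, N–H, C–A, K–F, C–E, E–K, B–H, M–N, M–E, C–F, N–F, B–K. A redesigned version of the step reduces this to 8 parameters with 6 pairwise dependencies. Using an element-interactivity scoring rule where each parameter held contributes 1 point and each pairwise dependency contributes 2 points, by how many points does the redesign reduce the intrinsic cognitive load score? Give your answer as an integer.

Original: 9 × 1 + 12 × 2 = 9 + 24 = 33.
Redesigned: 8 × 1 + 6 × 2 = 8 + 12 = 20.
Reduction = 33 − 20 = 13.

13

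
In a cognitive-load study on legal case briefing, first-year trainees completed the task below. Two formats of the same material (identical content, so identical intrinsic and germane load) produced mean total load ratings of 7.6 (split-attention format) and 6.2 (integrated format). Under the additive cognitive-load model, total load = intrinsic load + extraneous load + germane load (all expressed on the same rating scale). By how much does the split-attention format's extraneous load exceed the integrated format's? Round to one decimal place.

Intrinsic and germane load are equal across formats, so the difference in total load equals the difference in extraneous load.
Extraneous-load difference = 7.6 − 6.2 = 1.4.

1.4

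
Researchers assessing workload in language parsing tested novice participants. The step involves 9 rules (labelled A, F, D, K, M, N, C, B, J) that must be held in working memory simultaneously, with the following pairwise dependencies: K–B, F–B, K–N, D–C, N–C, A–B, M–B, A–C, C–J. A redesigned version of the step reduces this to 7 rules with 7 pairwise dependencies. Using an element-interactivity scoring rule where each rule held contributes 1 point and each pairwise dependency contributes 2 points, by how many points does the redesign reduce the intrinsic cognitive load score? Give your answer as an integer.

Original: 9 × 1 + 9 × 2 = 9 + 18 = 27.
Redesigned: 7 × 1 + 7 × 2 = 7 + 14 = 21.
Reduction = 27 − 21 = 6.

6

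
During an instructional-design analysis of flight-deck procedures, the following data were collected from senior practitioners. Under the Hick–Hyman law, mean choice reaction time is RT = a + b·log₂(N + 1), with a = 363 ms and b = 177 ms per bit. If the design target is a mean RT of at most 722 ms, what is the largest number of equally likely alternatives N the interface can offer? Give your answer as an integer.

Set 363 + 177·log₂(N + 1) ≤ 722.
log₂(N + 1) ≤ (722 − 363) / 177 = 2.0282.
N + 1 ≤ 2^2.0282 = 4.0790.
N ≤ 3.0790, so the largest integer N is 3.

3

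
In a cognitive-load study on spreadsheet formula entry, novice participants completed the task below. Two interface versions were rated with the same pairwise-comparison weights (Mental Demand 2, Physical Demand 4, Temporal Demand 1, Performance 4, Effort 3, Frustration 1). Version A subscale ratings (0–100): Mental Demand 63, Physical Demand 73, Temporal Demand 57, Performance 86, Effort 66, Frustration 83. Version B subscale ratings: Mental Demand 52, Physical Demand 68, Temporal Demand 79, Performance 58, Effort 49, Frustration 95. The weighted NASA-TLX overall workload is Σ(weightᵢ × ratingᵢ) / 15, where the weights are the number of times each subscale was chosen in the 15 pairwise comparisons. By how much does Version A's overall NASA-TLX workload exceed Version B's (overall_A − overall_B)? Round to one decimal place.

Version A weighted sum = 2·63 + 4·73 + 1·57 + 4·86 + 3·66 + 1·83 = 126 + 292 + 57 + 344 + 198 + 83 = 1100; overall_A = 1100/15 = 73.3333.
Version B weighted sum = 2·52 + 4·68 + 1·79 + 4·58 + 3·49 + 1·95 = 104 + 272 + 79 + 232 + 147 + 95 = 929; overall_B = 929/15 = 61.9333.
Difference = 73.3333 − 61.9333 = 11.4000 ≈ 11.4.

11.4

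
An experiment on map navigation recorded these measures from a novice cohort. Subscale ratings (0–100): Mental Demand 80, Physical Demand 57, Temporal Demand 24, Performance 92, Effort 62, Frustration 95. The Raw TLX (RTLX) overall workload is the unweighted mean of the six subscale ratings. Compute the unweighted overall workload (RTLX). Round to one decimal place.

Sum of ratings = 80 + 57 + 24 + 92 + 62 + 95 = 410.
RTLX = 410 / 6 = 68.3333 ≈ 68.3.

68.3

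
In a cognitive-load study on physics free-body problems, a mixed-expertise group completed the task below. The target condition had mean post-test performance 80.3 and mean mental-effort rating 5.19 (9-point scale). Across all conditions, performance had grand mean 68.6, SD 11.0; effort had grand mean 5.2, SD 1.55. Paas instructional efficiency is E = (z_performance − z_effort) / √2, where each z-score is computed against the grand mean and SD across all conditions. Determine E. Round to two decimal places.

z_performance = (80.3 − 68.6) / 11.0 = 11.7000 / 11.0 = 1.0636.
z_effort = (5.19 − 5.2) / 1.55 = -0.0100 / 1.55 = -0.0065.
z_P − z_E = 1.0636 − (-0.0065) = 1.0701.
E = 1.0701 / √2 = 1.0701 / 1.41421 = 0.7567 ≈ 0.76.

0.76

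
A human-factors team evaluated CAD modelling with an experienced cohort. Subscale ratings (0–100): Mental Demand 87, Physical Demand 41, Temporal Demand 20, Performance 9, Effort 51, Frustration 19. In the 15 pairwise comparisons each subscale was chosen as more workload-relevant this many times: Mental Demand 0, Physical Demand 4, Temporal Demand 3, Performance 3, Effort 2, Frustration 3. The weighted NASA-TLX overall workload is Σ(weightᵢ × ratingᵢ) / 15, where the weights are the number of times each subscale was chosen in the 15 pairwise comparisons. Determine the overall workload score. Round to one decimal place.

27.3

The tallies are the weights (they sum to 15).
Weighted sum = 0·87 + 4·41 + 3·20 + 3·9 + 2·51 + 3·19
            = 0 + 164 + 60 + 27 + 102 + 57 = 410.
Overall workload = 410 / 15 = 27.3333 ≈ 27.3.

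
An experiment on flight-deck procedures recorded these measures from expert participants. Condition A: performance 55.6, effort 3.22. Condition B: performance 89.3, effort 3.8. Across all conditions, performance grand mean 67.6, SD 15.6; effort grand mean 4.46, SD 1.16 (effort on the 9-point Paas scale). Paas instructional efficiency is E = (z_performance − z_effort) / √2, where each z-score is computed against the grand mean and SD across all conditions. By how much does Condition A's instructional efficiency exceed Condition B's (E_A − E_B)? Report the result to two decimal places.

Condition A: z_P = (55.6 − 67.6)/15.6 = -0.7692; z_E = (3.22 − 4.46)/1.16 = -1.0690; E_A = (-0.7692 − (-1.0690))/√2 = 0.2120.
Condition B: z_P = (89.3 − 67.6)/15.6 = 1.3910; z_E = (3.8 − 4.46)/1.16 = -0.5690; E_B = (1.3910 − (-0.5690))/√2 = 1.3859.
E_A − E_B = 0.2120 − 1.3859 = -1.1739 ≈ -1.17.

-1.17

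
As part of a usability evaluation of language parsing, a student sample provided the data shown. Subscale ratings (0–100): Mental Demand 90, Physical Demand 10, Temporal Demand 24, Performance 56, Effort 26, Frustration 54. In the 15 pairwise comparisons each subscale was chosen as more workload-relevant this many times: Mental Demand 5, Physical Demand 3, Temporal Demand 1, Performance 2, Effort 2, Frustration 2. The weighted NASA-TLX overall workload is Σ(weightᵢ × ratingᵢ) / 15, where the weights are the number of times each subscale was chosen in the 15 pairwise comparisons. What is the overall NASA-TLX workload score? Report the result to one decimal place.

51.7

The tallies are the weights (they sum to 15).
Weighted sum = 5·90 + 3·10 + 1·24 + 2·56 + 2·26 + 2·54
            = 450 + 30 + 24 + 112 + 52 + 108 = 776.
Overall workload = 776 / 15 = 51.7333 ≈ 51.7.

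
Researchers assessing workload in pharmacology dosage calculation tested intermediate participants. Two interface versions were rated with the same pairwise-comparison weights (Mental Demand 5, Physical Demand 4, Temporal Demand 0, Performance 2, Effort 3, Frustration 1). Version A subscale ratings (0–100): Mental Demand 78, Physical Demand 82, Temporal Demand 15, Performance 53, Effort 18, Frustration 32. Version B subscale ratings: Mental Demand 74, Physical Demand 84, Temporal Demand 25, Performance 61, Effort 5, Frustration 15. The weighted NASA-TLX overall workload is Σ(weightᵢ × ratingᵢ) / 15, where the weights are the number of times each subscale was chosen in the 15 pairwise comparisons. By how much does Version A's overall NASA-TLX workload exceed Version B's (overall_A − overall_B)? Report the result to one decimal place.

Version A weighted sum = 5·78 + 4·82 + 0·15 + 2·53 + 3·18 + 1·32 = 390 + 328 + 0 + 106 + 54 + 32 = 910; overall_A = 910/15 = 60.6667.
Version B weighted sum = 5·74 + 4·84 + 0·25 + 2·61 + 3·5 + 1·15 = 370 + 336 + 0 + 122 + 15 + 15 = 858; overall_B = 858/15 = 57.2000.
Difference = 60.6667 − 57.2000 = 3.4667 ≈ 3.5.

3.5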